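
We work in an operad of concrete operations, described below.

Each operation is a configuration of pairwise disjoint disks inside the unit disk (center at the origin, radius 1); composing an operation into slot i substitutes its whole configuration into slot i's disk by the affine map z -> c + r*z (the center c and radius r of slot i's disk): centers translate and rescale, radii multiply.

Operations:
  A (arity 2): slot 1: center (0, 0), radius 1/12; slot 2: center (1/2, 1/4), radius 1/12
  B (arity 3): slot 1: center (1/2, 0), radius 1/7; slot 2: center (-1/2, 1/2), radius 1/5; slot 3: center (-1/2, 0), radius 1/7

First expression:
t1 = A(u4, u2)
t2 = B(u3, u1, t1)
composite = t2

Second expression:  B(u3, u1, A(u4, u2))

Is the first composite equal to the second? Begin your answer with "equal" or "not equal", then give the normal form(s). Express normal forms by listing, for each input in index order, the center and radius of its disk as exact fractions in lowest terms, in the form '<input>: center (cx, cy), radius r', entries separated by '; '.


equal — both sides give u1: center (-1/2, 1/2), radius 1/5; u2: center (-3/7, 1/28), radius 1/84; u3: center (1/2, 0), radius 1/7; u4: center (-1/2, 0), radius 1/84

The first expression, normalized: u1: center (-1/2, 1/2), radius 1/5; u2: center (-3/7, 1/28), radius 1/84; u3: center (1/2, 0), radius 1/7; u4: center (-1/2, 0), radius 1/84
The second expression, normalized: u1: center (-1/2, 1/2), radius 1/5; u2: center (-3/7, 1/28), radius 1/84; u3: center (1/2, 0), radius 1/7; u4: center (-1/2, 0), radius 1/84
Same normal form: equal.


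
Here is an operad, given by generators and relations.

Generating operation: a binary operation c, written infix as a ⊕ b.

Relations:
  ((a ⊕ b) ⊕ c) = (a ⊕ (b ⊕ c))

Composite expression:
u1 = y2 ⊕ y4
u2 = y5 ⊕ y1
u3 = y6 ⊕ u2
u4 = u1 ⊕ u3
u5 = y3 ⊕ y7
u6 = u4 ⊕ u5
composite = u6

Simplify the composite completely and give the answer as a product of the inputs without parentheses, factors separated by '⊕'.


y2 ⊕ y4 ⊕ y6 ⊕ y5 ⊕ y1 ⊕ y3 ⊕ y7


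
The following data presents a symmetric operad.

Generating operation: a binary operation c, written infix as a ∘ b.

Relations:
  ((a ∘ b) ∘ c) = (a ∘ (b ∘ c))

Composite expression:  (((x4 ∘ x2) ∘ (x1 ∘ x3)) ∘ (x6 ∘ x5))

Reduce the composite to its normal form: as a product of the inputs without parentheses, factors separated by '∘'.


x4 ∘ x2 ∘ x1 ∘ x3 ∘ x6 ∘ x5

Key point: c is associative — brackets drop, the x-order remains.
(x4 ∘ x2) flattens to x4 ∘ x2
(x1 ∘ x3) flattens to x1 ∘ x3
((x4 ∘ x2) ∘ (x1 ∘ x3)) flattens to x4 ∘ x2 ∘ x1 ∘ x3
(x6 ∘ x5) flattens to x6 ∘ x5
(((x4 ∘ x2) ∘ (x1 ∘ x3)) ∘ (x6 ∘ x5)) flattens to x4 ∘ x2 ∘ x1 ∘ x3 ∘ x6 ∘ x5


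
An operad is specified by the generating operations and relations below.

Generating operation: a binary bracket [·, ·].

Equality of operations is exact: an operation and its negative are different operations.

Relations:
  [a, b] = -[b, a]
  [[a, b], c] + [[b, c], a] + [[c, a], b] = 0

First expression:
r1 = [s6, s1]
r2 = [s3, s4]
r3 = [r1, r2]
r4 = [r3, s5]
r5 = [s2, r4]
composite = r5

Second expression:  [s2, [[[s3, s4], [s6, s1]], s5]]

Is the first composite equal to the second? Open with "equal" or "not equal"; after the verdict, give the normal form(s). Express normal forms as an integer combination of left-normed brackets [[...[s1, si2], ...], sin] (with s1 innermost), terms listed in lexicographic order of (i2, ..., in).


not equal; the first gives [[[[[s1, s6], s3], s4], s5], s2] - [[[[[s1, s6], s4], s3], s5], s2] and the second -[[[[[s1, s6], s3], s4], s5], s2] + [[[[[s1, s6], s4], s3], s5], s2]

Normal form of the first expression: [[[[[s1, s6], s3], s4], s5], s2] - [[[[[s1, s6], s4], s3], s5], s2]
Normal form of the second expression: -[[[[[s1, s6], s3], s4], s5], s2] + [[[[[s1, s6], s4], s3], s5], s2]
No match — not equal.


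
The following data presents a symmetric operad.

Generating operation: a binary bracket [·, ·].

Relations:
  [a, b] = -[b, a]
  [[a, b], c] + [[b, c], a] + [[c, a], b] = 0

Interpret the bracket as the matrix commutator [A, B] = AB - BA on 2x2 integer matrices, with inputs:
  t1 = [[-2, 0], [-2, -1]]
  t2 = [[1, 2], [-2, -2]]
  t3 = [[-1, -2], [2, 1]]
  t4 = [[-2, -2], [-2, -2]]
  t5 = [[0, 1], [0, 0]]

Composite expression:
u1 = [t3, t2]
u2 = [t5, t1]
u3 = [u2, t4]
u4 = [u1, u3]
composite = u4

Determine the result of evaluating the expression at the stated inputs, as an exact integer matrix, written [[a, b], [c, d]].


[t3, t2] = [[0, 2], [2, 0]]
[t5, t1] = [[-2, 1], [0, 2]]
[[t5, t1], t4] = [[-2, 8], [-8, 2]]
[[t3, t2], [[t5, t1], t4]] = [[-32, 8], [-8, 32]]

[[-32, 8], [-8, 32]]


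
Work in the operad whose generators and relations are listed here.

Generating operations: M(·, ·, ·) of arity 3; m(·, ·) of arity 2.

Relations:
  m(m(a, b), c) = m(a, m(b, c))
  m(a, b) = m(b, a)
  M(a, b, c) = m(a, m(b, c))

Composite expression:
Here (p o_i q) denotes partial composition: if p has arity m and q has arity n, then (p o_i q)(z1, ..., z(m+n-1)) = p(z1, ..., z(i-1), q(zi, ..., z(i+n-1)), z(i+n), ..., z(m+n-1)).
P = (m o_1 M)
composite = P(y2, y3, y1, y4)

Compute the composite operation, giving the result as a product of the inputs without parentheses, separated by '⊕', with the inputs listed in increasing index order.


y1 ⊕ y2 ⊕ y3 ⊕ y4

With m associative and commutative, the y-input set is all that matters.
M(y2, y3, y1) flattens to y2 ⊕ y3 ⊕ y1
m(M(y2, y3, y1), y4) flattens to y2 ⊕ y3 ⊕ y1 ⊕ y4
putting the inputs in ascending order: y1 ⊕ y2 ⊕ y3 ⊕ y4


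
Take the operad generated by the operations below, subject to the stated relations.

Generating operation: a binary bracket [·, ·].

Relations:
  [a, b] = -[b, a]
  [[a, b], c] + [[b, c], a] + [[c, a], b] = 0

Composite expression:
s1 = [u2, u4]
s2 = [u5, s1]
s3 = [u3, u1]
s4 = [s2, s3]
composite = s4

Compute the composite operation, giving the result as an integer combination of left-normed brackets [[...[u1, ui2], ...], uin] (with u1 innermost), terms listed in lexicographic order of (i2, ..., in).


-[[[[u1, u3], u2], u4], u5] + [[[[u1, u3], u4], u2], u5] + [[[[u1, u3], u5], u2], u4] - [[[[u1, u3], u5], u4], u2]

In the tensor algebra, words opening u1 carry the u1-anchored form.
Composite bracket: [[u5, [u2, u4]], [u3, u1]]
Full expansion: 16 signed words from ab - ba (2^4 = 16).
Words beginning with u1 determine it all:
  word u1u3u2u4u5 has sign -1, contributing -[[[[u1, u3], u2], u4], u5]
  word u1u3u4u2u5 has sign +1, contributing +[[[[u1, u3], u4], u2], u5]
  word u1u3u5u2u4 has sign +1, contributing +[[[[u1, u3], u5], u2], u4]
  word u1u3u5u4u2 has sign -1, contributing -[[[[u1, u3], u5], u4], u2]


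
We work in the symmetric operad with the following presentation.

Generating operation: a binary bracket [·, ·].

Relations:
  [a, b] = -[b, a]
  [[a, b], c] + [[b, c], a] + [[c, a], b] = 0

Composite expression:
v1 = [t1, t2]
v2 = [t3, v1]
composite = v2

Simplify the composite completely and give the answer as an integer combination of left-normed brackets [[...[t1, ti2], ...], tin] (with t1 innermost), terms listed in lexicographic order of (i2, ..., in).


-[[t1, t2], t3]

Expand each bracket as ab - ba; the t1-initial words give the coefficients.
Composite bracket: [t3, [t1, t2]]
Applying ab - ba throughout gives 4 signed words (2^2 = 4).
The t1-initial words carry the normal form:
  from t1t2t3, sign -1: term -[[t1, t2], t3]


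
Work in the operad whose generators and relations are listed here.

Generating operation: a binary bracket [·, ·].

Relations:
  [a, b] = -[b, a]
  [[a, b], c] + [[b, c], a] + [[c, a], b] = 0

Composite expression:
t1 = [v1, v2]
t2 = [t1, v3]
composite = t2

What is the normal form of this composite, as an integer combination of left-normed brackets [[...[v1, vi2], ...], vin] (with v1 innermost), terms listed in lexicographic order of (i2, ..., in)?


[[v1, v2], v3]

A multilinear Lie element is pinned by v1-initial words (v1 innermost).
Composite bracket: [[v1, v2], v3]
Applying ab - ba throughout gives 4 signed words (2^2 = 4).
Words beginning with v1 determine it all:
  from v1v2v3, sign +1: term +[[v1, v2], v3]


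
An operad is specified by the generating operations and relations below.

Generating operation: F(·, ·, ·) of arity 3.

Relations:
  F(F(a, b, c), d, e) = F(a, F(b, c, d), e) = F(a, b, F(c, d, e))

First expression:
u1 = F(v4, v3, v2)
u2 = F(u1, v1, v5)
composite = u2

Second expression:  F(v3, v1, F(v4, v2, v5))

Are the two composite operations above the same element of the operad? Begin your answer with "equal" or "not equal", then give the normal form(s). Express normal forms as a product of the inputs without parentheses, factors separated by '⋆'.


not equal — first v4 ⋆ v3 ⋆ v2 ⋆ v1 ⋆ v5, second v3 ⋆ v1 ⋆ v4 ⋆ v2 ⋆ v5


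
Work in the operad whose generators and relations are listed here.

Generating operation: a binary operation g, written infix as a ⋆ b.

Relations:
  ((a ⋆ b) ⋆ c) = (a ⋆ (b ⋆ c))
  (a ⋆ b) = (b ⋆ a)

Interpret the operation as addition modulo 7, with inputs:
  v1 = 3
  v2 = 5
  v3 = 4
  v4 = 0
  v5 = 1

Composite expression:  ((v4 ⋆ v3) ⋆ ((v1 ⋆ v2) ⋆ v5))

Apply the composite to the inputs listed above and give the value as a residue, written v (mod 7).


6 (mod 7)

(v4 ⋆ v3) = 4
(v1 ⋆ v2) = 1
((v1 ⋆ v2) ⋆ v5) = 2
((v4 ⋆ v3) ⋆ ((v1 ⋆ v2) ⋆ v5)) = 6


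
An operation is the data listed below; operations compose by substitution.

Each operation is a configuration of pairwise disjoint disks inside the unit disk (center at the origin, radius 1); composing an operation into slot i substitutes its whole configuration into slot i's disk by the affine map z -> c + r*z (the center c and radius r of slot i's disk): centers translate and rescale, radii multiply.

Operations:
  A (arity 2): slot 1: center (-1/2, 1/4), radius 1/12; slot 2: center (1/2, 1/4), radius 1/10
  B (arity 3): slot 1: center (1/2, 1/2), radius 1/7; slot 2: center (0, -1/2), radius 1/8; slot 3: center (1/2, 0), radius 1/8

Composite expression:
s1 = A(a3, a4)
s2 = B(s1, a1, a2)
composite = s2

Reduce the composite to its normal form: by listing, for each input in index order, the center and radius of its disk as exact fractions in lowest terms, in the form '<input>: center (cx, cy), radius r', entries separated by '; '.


a1: center (0, -1/2), radius 1/8; a2: center (1/2, 0), radius 1/8; a3: center (3/7, 15/28), radius 1/84; a4: center (4/7, 15/28), radius 1/70

Follow each a-input down from B: c' goes to c + r*c', radius to r*r'.
a3 passes through 2 substitutions, ending at center (3/7, 15/28), radius 1/84
a4 passes through 2 substitutions, ending at center (4/7, 15/28), radius 1/70
a1 passes through 1 substitution, ending at center (0, -1/2), radius 1/8
a2 passes through 1 substitution, ending at center (1/2, 0), radius 1/8


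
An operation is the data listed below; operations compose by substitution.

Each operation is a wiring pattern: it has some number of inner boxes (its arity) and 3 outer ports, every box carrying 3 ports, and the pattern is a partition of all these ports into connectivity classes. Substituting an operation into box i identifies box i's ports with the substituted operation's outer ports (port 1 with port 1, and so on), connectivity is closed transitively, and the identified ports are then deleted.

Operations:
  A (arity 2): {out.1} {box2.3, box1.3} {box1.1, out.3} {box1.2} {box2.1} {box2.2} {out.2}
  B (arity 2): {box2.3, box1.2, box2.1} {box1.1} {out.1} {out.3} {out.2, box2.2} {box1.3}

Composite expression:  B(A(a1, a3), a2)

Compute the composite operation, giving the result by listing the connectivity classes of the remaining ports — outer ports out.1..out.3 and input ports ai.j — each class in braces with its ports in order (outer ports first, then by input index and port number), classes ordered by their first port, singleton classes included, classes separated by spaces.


{out.1} {out.2, a2.2} {out.3} {a1.1} {a1.2} {a1.3, a3.3} {a2.1, a2.3} {a3.1} {a3.2}

Treat the ports identified at B as solder joints: merge, then drop.
after A, the pattern on (a1, a3) reads {out.1} {out.2} {out.3, a1.1} {a1.2} {a1.3, a3.3} {a3.1} {a3.2} (out.j = its outer ports)
after B, the pattern on (a1, a3, a2) reads {out.1} {out.2, a2.2} {out.3} {a1.1} {a1.2} {a1.3, a3.3} {a2.1, a2.3} {a3.1} {a3.2} (out.j = its outer ports)


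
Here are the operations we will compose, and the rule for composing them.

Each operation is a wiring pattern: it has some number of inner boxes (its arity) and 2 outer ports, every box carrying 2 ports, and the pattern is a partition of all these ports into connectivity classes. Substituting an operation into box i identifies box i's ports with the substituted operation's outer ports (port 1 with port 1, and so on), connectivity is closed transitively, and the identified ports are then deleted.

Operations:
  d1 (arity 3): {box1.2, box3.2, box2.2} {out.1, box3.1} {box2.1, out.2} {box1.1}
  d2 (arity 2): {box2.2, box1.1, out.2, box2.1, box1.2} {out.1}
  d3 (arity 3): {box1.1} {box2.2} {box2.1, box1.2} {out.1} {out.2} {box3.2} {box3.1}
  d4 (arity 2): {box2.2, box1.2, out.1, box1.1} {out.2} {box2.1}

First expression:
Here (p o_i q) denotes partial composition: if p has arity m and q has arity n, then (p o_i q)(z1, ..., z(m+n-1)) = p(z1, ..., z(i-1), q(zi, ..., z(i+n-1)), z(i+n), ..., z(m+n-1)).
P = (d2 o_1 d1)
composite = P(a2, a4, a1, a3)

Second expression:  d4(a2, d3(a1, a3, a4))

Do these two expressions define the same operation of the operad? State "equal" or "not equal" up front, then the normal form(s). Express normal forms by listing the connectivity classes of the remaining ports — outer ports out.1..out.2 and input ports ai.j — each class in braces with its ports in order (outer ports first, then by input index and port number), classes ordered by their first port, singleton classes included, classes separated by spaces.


not equal: they reduce to {out.1} {out.2, a1.1, a3.1, a3.2, a4.1} {a1.2, a2.2, a4.2} {a2.1} and {out.1, a2.1, a2.2} {out.2} {a1.1} {a1.2, a3.1} {a3.2} {a4.1} {a4.2}

The first expression reduces to {out.1} {out.2, a1.1, a3.1, a3.2, a4.1} {a1.2, a2.2, a4.2} {a2.1}
The second expression reduces to {out.1, a2.1, a2.2} {out.2} {a1.1} {a1.2, a3.1} {a3.2} {a4.1} {a4.2}
No match — not equal.


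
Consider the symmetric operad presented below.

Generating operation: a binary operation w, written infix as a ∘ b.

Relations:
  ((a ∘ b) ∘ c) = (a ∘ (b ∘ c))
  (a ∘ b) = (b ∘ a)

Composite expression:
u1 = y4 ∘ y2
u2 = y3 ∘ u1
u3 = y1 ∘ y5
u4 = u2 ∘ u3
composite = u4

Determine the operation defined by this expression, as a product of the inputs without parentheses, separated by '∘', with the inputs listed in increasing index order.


y1 ∘ y2 ∘ y3 ∘ y4 ∘ y5

Key point: w commutes, so take the y-inputs in any fixed order.
(y4 ∘ y2) linearizes to y4 ∘ y2
(y3 ∘ (y4 ∘ y2)) linearizes to y3 ∘ y4 ∘ y2
(y1 ∘ y5) linearizes to y1 ∘ y5
((y3 ∘ (y4 ∘ y2)) ∘ (y1 ∘ y5)) linearizes to y3 ∘ y4 ∘ y2 ∘ y1 ∘ y5
commutativity sorts the factors: y1 ∘ y2 ∘ y3 ∘ y4 ∘ y5


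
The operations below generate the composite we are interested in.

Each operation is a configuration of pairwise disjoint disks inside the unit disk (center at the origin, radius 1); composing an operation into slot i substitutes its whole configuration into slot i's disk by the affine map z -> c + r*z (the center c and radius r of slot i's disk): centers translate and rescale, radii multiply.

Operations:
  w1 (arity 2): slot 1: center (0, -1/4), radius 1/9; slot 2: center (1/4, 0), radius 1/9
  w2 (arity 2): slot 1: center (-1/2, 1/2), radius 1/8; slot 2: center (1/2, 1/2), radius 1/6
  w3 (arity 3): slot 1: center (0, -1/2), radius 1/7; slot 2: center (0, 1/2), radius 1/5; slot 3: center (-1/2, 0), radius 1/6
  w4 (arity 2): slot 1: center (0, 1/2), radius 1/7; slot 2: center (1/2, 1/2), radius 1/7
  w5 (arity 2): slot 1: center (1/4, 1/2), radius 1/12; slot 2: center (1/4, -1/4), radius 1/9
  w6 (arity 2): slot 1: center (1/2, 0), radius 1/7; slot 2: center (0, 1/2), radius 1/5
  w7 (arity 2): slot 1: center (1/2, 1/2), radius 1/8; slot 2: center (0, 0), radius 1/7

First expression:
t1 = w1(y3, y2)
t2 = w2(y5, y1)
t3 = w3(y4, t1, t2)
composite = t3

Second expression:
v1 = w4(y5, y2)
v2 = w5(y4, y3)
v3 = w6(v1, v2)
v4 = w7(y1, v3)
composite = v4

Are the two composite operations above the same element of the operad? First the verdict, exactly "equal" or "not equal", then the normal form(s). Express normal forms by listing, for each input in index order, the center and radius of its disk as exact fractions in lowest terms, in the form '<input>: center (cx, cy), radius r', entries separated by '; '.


not equal; the first gives y1: center (-5/12, 1/12), radius 1/36; y2: center (1/20, 1/2), radius 1/45; y3: center (0, 9/20), radius 1/45; y4: center (0, -1/2), radius 1/7; y5: center (-7/12, 1/12), radius 1/48 and the second y1: center (1/2, 1/2), radius 1/8; y2: center (4/49, 1/98), radius 1/343; y3: center (1/140, 9/140), radius 1/315; y4: center (1/140, 3/35), radius 1/420; y5: center (1/14, 1/98), radius 1/343

In normal form, the first expression is y1: center (-5/12, 1/12), radius 1/36; y2: center (1/20, 1/2), radius 1/45; y3: center (0, 9/20), radius 1/45; y4: center (0, -1/2), radius 1/7; y5: center (-7/12, 1/12), radius 1/48
In normal form, the second expression is y1: center (1/2, 1/2), radius 1/8; y2: center (4/49, 1/98), radius 1/343; y3: center (1/140, 9/140), radius 1/315; y4: center (1/140, 3/35), radius 1/420; y5: center (1/14, 1/98), radius 1/343
Distinct normal forms: not equal.


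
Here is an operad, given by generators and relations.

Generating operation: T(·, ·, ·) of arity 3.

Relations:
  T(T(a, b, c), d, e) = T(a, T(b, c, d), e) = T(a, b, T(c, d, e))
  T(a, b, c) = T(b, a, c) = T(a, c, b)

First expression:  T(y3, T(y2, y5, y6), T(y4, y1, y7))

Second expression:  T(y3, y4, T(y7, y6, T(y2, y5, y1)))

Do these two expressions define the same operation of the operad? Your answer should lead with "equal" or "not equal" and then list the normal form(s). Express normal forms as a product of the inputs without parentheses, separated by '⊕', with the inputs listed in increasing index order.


equal; both compose to y1 ⊕ y2 ⊕ y3 ⊕ y4 ⊕ y5 ⊕ y6 ⊕ y7

Reducing the first expression gives y1 ⊕ y2 ⊕ y3 ⊕ y4 ⊕ y5 ⊕ y6 ⊕ y7
Reducing the second expression gives y1 ⊕ y2 ⊕ y3 ⊕ y4 ⊕ y5 ⊕ y6 ⊕ y7
Same normal form: equal.


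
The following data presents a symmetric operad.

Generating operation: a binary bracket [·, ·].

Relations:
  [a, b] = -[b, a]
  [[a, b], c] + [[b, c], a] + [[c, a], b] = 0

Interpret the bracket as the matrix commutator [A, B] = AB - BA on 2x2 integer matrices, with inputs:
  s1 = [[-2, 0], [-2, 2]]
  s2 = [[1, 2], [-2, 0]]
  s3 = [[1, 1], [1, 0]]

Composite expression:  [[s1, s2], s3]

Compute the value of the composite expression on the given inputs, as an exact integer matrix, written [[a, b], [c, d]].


[[2, 16], [-18, -2]]

[s1, s2] = [[4, -8], [-10, -4]]
[[s1, s2], s3] = [[2, 16], [-18, -2]]


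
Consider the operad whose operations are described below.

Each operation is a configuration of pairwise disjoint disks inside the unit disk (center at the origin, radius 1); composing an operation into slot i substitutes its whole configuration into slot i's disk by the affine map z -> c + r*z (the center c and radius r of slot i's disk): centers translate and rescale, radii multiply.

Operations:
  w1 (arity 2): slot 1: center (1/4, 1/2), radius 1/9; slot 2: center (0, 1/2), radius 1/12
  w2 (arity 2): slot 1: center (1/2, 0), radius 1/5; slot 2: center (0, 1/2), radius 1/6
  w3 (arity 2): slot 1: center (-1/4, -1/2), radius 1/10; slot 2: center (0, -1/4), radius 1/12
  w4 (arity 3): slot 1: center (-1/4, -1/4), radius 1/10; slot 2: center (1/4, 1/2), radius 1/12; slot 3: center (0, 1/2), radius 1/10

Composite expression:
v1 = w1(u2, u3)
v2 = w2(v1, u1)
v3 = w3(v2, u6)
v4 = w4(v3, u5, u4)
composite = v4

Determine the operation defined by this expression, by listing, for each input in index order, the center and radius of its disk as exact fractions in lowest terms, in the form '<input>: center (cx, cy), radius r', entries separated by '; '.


u1: center (-11/40, -59/200), radius 1/600; u2: center (-539/2000, -299/1000), radius 1/4500; u3: center (-27/100, -299/1000), radius 1/6000; u4: center (0, 1/2), radius 1/10; u5: center (1/4, 1/2), radius 1/12; u6: center (-1/4, -11/40), radius 1/120

Below w4, radii multiply path by path; the u-disk centers shift.
u2: after 4 affine steps, its disk has center (-539/2000, -299/1000), radius 1/4500
u3: after 4 affine steps, its disk has center (-27/100, -299/1000), radius 1/6000
u1: after 3 affine steps, its disk has center (-11/40, -59/200), radius 1/600
u6: after 2 affine steps, its disk has center (-1/4, -11/40), radius 1/120
u5: after 1 affine step, its disk has center (1/4, 1/2), radius 1/12
u4: after 1 affine step, its disk has center (0, 1/2), radius 1/10


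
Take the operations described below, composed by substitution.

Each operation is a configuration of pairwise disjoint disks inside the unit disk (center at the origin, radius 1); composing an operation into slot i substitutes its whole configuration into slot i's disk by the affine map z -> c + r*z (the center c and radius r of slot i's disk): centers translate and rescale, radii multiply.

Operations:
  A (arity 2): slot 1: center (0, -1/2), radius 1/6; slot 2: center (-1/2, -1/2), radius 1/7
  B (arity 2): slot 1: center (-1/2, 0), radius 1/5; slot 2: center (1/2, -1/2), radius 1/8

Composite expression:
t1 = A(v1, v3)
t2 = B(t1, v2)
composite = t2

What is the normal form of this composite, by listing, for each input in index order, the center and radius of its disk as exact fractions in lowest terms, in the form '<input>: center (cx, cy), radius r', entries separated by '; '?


v1: center (-1/2, -1/10), radius 1/30; v2: center (1/2, -1/2), radius 1/8; v3: center (-3/5, -1/10), radius 1/35

Affine substitution under B: radii multiply and v-centers shift.
for v1, the 2-step affine chain lands on center (-1/2, -1/10), radius 1/30
for v3, the 2-step affine chain lands on center (-3/5, -1/10), radius 1/35
for v2, the 1-step affine chain lands on center (1/2, -1/2), radius 1/8


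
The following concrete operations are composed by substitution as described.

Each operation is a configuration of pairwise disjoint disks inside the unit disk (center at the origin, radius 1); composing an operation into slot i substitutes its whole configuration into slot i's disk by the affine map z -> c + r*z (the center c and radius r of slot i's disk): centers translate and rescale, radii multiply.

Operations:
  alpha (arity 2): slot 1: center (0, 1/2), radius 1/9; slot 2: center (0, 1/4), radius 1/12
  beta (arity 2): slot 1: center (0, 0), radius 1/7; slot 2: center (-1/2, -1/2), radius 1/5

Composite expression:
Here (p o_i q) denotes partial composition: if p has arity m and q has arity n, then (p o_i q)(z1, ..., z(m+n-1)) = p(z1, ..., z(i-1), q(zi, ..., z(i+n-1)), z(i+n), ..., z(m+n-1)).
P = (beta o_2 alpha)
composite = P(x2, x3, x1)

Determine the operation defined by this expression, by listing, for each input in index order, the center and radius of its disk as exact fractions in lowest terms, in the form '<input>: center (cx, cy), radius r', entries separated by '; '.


x1: center (-1/2, -9/20), radius 1/60; x2: center (0, 0), radius 1/7; x3: center (-1/2, -2/5), radius 1/45

Only the slot chain above each x matters under beta; compose those maps.
x2: after 1 affine step, its disk has center (0, 0), radius 1/7
x3: after 2 affine steps, its disk has center (-1/2, -2/5), radius 1/45
x1: after 2 affine steps, its disk has center (-1/2, -9/20), radius 1/60


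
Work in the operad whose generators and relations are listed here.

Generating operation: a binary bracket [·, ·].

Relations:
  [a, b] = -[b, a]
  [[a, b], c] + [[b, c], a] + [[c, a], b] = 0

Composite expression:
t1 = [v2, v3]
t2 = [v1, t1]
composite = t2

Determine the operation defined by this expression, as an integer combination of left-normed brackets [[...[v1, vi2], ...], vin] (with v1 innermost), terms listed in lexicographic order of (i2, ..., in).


[[v1, v2], v3] - [[v1, v3], v2]

Expand each bracket as ab - ba; the v1-initial words give the coefficients.
Composite bracket: [v1, [v2, v3]]
Expanding via [a, b] = ab - ba: 4 signed words (2^2 = 4).
Collect the words opening with v1:
  from v1v2v3, sign +1: term +[[v1, v2], v3]
  from v1v3v2, sign -1: term -[[v1, v3], v2]


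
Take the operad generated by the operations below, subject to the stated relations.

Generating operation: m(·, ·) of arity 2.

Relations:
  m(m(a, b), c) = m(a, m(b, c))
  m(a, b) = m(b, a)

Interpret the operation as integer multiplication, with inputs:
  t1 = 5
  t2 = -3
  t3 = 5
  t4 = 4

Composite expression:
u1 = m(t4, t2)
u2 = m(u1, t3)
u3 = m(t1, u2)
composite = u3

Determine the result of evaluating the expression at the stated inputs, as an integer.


-300

m(t4, t2) = -12
m(m(t4, t2), t3) = -60
m(t1, m(m(t4, t2), t3)) = -300


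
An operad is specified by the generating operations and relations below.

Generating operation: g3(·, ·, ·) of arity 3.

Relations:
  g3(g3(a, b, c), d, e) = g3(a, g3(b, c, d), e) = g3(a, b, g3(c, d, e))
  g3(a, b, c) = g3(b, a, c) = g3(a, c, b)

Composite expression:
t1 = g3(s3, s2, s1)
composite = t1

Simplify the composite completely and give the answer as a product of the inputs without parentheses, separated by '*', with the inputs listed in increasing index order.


s1 * s2 * s3

Reordering under g3 is free, so list the s-inputs canonically.
g3(s3, s2, s1) spells out as s3 * s2 * s1
commutativity sorts the factors: s1 * s2 * s3


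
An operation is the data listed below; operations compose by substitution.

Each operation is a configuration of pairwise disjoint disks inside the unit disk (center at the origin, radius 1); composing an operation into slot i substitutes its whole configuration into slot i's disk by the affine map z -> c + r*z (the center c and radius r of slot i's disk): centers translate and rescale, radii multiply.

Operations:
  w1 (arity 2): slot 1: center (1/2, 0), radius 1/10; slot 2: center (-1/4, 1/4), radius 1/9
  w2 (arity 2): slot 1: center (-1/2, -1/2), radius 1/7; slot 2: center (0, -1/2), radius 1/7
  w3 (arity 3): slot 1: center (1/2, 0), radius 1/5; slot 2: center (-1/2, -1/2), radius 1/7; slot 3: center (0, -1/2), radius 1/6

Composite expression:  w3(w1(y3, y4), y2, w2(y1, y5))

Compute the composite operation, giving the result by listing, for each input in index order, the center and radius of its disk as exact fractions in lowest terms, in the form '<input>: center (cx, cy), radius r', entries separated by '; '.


y1: center (-1/12, -7/12), radius 1/42; y2: center (-1/2, -1/2), radius 1/7; y3: center (3/5, 0), radius 1/50; y4: center (9/20, 1/20), radius 1/45; y5: center (0, -7/12), radius 1/42

Nesting under w3 composes maps z -> c + r*z down each y-path.
input y3: composing its 2 substitution steps yields center (3/5, 0), radius 1/50
input y4: composing its 2 substitution steps yields center (9/20, 1/20), radius 1/45
input y2: composing its 1 substitution step yields center (-1/2, -1/2), radius 1/7
input y1: composing its 2 substitution steps yields center (-1/12, -7/12), radius 1/42
input y5: composing its 2 substitution steps yields center (0, -7/12), radius 1/42


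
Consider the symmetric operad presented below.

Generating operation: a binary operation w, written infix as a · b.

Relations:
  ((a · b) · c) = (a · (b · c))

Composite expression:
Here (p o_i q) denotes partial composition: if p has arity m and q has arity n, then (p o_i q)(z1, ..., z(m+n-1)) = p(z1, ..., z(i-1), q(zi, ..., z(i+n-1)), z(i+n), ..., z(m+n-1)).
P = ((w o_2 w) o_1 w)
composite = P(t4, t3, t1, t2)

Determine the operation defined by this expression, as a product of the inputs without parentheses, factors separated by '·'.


t4 · t3 · t1 · t2


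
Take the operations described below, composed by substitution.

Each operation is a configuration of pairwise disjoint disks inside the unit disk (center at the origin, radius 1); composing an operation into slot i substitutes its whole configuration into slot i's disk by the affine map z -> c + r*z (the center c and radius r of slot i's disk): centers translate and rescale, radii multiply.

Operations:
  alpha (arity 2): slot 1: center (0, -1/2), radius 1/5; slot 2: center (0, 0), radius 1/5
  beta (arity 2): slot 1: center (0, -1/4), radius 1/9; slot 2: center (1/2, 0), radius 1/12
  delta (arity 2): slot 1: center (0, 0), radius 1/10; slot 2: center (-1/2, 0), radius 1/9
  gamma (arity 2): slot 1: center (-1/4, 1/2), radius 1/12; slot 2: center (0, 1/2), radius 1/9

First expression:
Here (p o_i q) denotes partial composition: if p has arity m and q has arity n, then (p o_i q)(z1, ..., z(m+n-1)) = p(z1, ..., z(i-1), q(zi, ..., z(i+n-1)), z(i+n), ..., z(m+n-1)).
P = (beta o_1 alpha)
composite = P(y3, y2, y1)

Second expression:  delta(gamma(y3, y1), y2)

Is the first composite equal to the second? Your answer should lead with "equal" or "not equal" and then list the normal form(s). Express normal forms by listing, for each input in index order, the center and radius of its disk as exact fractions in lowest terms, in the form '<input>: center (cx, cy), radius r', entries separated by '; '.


not equal: they reduce to y1: center (1/2, 0), radius 1/12; y2: center (0, -1/4), radius 1/45; y3: center (0, -11/36), radius 1/45 and y1: center (0, 1/20), radius 1/90; y2: center (-1/2, 0), radius 1/9; y3: center (-1/40, 1/20), radius 1/120

Normal form of the first expression: y1: center (1/2, 0), radius 1/12; y2: center (0, -1/4), radius 1/45; y3: center (0, -11/36), radius 1/45
Normal form of the second expression: y1: center (0, 1/20), radius 1/90; y2: center (-1/2, 0), radius 1/9; y3: center (-1/40, 1/20), radius 1/120
No match — not equal.


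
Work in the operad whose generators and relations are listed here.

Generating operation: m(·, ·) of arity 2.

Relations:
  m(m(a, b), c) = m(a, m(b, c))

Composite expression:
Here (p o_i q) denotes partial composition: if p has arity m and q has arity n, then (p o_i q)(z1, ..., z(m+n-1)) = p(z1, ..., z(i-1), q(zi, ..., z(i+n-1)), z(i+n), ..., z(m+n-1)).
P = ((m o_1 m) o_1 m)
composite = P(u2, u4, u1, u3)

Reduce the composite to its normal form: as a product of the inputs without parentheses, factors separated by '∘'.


u2 ∘ u4 ∘ u1 ∘ u3

Associativity of m dissolves the nesting; only the u-input order survives.
m(u2, u4) collapses to u2 ∘ u4
m(m(u2, u4), u1) collapses to u2 ∘ u4 ∘ u1
m(m(m(u2, u4), u1), u3) collapses to u2 ∘ u4 ∘ u1 ∘ u3


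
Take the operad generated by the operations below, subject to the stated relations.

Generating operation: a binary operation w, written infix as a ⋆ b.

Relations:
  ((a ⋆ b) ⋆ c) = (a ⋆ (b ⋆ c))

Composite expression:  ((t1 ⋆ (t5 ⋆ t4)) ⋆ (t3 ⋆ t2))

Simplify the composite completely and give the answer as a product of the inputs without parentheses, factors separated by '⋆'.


Key point: w is associative — brackets drop, the t-order remains.
(t5 ⋆ t4) flattens to t5 ⋆ t4
(t1 ⋆ (t5 ⋆ t4)) flattens to t1 ⋆ t5 ⋆ t4
(t3 ⋆ t2) flattens to t3 ⋆ t2
((t1 ⋆ (t5 ⋆ t4)) ⋆ (t3 ⋆ t2)) flattens to t1 ⋆ t5 ⋆ t4 ⋆ t3 ⋆ t2

t1 ⋆ t5 ⋆ t4 ⋆ t3 ⋆ t2


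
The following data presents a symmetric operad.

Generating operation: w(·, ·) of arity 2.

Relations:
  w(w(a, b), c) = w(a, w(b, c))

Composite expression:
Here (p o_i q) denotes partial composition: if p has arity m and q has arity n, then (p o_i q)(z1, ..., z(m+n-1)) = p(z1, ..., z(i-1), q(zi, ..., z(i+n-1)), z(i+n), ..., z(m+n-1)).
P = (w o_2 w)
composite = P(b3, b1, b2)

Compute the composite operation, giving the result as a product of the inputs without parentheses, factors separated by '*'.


b3 * b1 * b2

Key point: w is associative — brackets drop, the b-order remains.
w(b1, b2) unparenthesizes to b1 * b2
w(b3, w(b1, b2)) unparenthesizes to b3 * b1 * b2


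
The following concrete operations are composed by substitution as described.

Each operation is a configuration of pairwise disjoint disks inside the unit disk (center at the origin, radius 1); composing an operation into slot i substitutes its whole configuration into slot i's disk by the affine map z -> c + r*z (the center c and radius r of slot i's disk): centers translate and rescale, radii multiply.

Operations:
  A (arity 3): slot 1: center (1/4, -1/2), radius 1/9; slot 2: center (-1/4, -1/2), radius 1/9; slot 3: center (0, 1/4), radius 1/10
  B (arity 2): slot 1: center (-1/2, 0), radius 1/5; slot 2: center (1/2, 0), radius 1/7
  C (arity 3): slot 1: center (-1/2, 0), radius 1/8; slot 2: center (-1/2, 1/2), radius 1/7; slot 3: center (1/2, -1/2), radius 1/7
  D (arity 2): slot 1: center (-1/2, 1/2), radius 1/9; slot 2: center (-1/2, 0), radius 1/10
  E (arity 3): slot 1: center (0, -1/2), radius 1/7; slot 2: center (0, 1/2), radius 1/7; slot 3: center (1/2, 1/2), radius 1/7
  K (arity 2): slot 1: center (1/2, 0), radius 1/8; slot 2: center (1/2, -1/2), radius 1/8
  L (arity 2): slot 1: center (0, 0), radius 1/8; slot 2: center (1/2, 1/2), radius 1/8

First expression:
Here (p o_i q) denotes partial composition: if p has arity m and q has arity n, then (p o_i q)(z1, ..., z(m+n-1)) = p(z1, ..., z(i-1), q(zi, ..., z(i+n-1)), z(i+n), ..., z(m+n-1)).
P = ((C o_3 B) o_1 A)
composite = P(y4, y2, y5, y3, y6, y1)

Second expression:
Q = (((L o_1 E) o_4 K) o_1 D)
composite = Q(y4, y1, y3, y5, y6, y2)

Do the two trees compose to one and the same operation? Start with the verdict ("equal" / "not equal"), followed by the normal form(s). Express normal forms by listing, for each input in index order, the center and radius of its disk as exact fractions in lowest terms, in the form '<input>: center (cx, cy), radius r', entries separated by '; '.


Normal form of the first expression: y1: center (4/7, -1/2), radius 1/49; y2: center (-17/32, -1/16), radius 1/72; y3: center (-1/2, 1/2), radius 1/7; y4: center (-15/32, -1/16), radius 1/72; y5: center (-1/2, 1/32), radius 1/80; y6: center (3/7, -1/2), radius 1/35
Normal form of the second expression: y1: center (-1/112, -1/16), radius 1/560; y2: center (9/16, 7/16), radius 1/64; y3: center (0, 1/16), radius 1/56; y4: center (-1/112, -3/56), radius 1/504; y5: center (1/16, 1/16), radius 1/56; y6: center (9/16, 1/2), radius 1/64
Distinct normal forms: not equal.

not equal; first: y1: center (4/7, -1/2), radius 1/49; y2: center (-17/32, -1/16), radius 1/72; y3: center (-1/2, 1/2), radius 1/7; y4: center (-15/32, -1/16), radius 1/72; y5: center (-1/2, 1/32), radius 1/80; y6: center (3/7, -1/2), radius 1/35; second: y1: center (-1/112, -1/16), radius 1/560; y2: center (9/16, 7/16), radius 1/64; y3: center (0, 1/16), radius 1/56; y4: center (-1/112, -3/56), radius 1/504; y5: center (1/16, 1/16), radius 1/56; y6: center (9/16, 1/2), radius 1/64


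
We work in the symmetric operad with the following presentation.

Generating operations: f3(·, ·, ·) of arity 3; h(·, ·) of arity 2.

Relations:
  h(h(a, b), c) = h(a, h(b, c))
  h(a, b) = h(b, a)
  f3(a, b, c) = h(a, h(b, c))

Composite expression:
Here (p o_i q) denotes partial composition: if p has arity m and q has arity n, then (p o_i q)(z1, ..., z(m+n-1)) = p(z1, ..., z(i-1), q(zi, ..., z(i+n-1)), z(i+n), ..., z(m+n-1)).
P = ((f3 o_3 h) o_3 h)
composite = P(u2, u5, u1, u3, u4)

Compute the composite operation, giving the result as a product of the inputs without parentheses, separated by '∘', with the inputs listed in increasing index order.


Key point: f3 commutes, so take the u-inputs in any fixed order.
h(u1, u3) collapses to u1 ∘ u3
h(h(u1, u3), u4) collapses to u1 ∘ u3 ∘ u4
f3(u2, u5, h(h(u1, u3), u4)) collapses to u2 ∘ u5 ∘ u1 ∘ u3 ∘ u4
sorting the factors by input index: u1 ∘ u2 ∘ u3 ∘ u4 ∘ u5

u1 ∘ u2 ∘ u3 ∘ u4 ∘ u5


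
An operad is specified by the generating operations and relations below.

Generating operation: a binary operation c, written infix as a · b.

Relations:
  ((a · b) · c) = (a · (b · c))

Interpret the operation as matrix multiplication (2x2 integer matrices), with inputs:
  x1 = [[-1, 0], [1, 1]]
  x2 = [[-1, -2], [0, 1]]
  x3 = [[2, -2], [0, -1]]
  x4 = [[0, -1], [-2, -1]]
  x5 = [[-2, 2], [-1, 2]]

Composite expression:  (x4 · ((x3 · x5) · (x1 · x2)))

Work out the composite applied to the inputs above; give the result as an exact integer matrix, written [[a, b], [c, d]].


(x3 · x5) = [[-2, 0], [1, -2]]
(x1 · x2) = [[1, 2], [-1, -1]]
((x3 · x5) · (x1 · x2)) = [[-2, -4], [3, 4]]
(x4 · ((x3 · x5) · (x1 · x2))) = [[-3, -4], [1, 4]]

[[-3, -4], [1, 4]]


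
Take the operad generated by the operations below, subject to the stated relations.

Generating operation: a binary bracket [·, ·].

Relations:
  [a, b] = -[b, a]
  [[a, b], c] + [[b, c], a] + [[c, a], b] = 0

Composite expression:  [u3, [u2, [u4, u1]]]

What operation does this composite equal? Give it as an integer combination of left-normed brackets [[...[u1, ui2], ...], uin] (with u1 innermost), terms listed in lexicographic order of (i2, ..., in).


Skip Jacobi rewriting: expand, keep u1-initial words, read off terms.
Composite bracket: [u3, [u2, [u4, u1]]]
Under [a, b] = ab - ba we get 8 signed associative words (2^3 = 8).
Collect the words opening with u1:
  u1u4u2u3 (sign -1) contributes -[[[u1, u4], u2], u3]

-[[[u1, u4], u2], u3]


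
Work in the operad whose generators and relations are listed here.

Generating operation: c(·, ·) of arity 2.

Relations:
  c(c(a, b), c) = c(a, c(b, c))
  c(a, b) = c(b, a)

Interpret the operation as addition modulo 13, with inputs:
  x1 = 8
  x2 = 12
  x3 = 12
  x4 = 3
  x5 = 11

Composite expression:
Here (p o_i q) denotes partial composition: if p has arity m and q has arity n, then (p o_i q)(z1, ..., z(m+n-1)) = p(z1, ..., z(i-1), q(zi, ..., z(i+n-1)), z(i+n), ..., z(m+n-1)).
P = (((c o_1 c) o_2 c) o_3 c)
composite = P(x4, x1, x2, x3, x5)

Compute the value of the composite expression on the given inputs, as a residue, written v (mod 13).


c(x2, x3) = 11
c(x1, c(x2, x3)) = 6
c(x4, c(x1, c(x2, x3))) = 9
c(c(x4, c(x1, c(x2, x3))), x5) = 7

7 (mod 13)


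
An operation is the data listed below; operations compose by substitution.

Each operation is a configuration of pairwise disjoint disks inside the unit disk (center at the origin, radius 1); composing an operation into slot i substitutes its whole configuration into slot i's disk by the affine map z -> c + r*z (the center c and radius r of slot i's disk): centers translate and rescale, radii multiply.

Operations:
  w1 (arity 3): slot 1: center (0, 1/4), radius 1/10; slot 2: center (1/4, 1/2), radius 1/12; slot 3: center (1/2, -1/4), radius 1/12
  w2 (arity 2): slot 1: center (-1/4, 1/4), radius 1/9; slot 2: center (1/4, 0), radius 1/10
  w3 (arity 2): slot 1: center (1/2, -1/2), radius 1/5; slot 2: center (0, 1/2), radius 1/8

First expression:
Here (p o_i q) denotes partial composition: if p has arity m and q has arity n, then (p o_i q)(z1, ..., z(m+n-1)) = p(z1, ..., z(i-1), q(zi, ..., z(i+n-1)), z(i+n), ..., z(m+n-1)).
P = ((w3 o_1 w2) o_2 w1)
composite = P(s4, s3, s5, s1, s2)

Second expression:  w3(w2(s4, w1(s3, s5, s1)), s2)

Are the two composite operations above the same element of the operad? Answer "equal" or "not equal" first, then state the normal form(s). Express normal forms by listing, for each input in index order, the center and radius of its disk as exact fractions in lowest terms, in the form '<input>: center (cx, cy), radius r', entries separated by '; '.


equal; both compose to s1: center (14/25, -101/200), radius 1/600; s2: center (0, 1/2), radius 1/8; s3: center (11/20, -99/200), radius 1/500; s4: center (9/20, -9/20), radius 1/45; s5: center (111/200, -49/100), radius 1/600

The first expression, normalized: s1: center (14/25, -101/200), radius 1/600; s2: center (0, 1/2), radius 1/8; s3: center (11/20, -99/200), radius 1/500; s4: center (9/20, -9/20), radius 1/45; s5: center (111/200, -49/100), radius 1/600
The second expression, normalized: s1: center (14/25, -101/200), radius 1/600; s2: center (0, 1/2), radius 1/8; s3: center (11/20, -99/200), radius 1/500; s4: center (9/20, -9/20), radius 1/45; s5: center (111/200, -49/100), radius 1/600
The forms coincide; equal.
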